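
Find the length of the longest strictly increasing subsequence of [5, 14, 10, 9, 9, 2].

Scanning left to right, the best length ending at each element is: 5→1, 14→2, 10→2, 9→2, 9→2, 2→1.
So the longest increasing subsequence has length 2, e.g. 5, 14.

2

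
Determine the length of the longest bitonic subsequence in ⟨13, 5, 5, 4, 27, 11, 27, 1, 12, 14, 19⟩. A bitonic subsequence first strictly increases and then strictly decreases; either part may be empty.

Let inc[i] be the LIS ending at i and dec[i] the longest strictly decreasing subsequence starting at i. inc = [1, 1, 1, 1, 2, 2, 3, 1, 3, 4, 5], dec = [4, 3, 3, 2, 3, 2, 2, 1, 1, 1, 1].
max_i inc[i]+dec[i]−1 = 5, with one witness 5, 11, 12, 14, 19.

5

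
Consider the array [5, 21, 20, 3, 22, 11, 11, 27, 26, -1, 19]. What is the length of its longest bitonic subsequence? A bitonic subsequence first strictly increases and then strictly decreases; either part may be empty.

6

One longest bitonic subsequence is 5, 21, 22, 27, 26, 19 (positions 1,2,5,8,9,11): it rises to 27 then falls. Length 6 is optimal.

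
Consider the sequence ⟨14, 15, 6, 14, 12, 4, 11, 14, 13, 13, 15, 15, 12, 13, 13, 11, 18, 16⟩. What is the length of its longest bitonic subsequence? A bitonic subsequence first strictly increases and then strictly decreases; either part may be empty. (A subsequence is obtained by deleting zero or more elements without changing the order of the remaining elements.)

Let inc[i] be the LIS ending at i and dec[i] the longest strictly decreasing subsequence starting at i. inc = [1, 2, 1, 2, 2, 1, 2, 3, 3, 3, 4, 4, 3, 4, 4, 2, 5, 5], dec = [4, 5, 2, 4, 2, 1, 1, 4, 3, 3, 3, 3, 2, 2, 2, 1, 2, 1].
max_i inc[i]+dec[i]−1 = 6, with one witness 14, 15, 14, 13, 12, 11.

6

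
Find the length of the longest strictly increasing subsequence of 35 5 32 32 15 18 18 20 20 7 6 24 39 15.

One longest increasing subsequence is 5, 15, 18, 20, 24, 39 (positions 2,5,6,8,12,13), of length 6; no longer one exists.

6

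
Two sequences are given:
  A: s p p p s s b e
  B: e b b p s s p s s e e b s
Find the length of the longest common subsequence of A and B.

5

A longest common subsequence is spssb (length 5); the LCS DP confirms no longer common subsequence exists.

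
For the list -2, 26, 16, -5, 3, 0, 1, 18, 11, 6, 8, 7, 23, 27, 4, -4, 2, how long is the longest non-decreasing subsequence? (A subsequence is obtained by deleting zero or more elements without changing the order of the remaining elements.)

One longest non-decreasing subsequence is -2, 0, 1, 6, 8, 23, 27 (positions 1,6,7,10,11,13,14), of length 7; no longer one exists.

7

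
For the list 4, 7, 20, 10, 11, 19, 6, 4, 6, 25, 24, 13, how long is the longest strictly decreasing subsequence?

4

Scanning left to right, the best length ending at each element is: 4→1, 7→1, 20→1, 10→2, 11→2, 19→2, 6→3, 4→4, 6→3, 25→1, 24→2, 13→3.
So the longest decreasing subsequence has length 4, e.g. 20, 10, 6, 4.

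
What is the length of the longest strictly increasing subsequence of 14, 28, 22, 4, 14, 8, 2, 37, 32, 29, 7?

Let dp[i] be the longest increasing subsequence ending at position i. Then dp = [1, 2, 2, 1, 2, 2, 1, 3, 3, 3, 2].
The maximum is 3; one witness is 14, 28, 37 at positions 1,2,8.

3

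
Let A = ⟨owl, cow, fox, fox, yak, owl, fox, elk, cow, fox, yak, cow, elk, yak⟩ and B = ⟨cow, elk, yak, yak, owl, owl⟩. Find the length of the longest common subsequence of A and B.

4

A longest common subsequence is cow, elk, yak, yak (length 4); the LCS DP confirms no longer common subsequence exists.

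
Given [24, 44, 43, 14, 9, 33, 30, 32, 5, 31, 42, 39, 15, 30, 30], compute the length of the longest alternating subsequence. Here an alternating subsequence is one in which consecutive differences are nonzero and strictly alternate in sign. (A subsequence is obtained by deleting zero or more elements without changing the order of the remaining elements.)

Track the best alternating length ending on an up-step vs a down-step at each position: up/down = 1/1, 2/1, 2/3, 1/3, 1/3, 4/3, 4/5, 6/5, 1/7, 8/7, 8/3, 8/9, 8/9, 10/9, 10/9.
The maximum over both is 10; one such subsequence is 24, 44, 14, 33, 30, 32, 5, 31, 15, 30.

10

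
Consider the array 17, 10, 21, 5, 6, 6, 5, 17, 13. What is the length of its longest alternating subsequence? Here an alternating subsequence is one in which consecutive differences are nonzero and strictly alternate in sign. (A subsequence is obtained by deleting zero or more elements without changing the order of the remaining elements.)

8

Track the best alternating length ending on an up-step vs a down-step at each position: up/down = 1/1, 1/2, 3/1, 1/4, 5/4, 5/4, 1/6, 7/4, 7/8.
The maximum over both is 8; one such subsequence is 17, 10, 21, 5, 6, 5, 17, 13.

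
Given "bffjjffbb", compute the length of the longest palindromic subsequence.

One longest palindromic subsequence is bffjjffb (positions 1,2,3,4,5,6,7,9); it reads the same forward and backward, and the interval DP gives dp[1][9] = 8.

8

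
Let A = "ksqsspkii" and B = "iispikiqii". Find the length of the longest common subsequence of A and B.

5

Backtracking the LCS table gives one alignment: s (A5,B3) → p (A6,B4) → k (A7,B6) → i (A8,B9) → i (A9,B10).
So the longest common subsequence has length 5.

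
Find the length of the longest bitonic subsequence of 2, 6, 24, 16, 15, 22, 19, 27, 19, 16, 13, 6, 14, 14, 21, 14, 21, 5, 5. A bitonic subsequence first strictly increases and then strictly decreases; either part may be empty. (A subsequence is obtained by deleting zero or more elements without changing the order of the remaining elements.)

10

Let inc[i] be the LIS ending at i and dec[i] the longest strictly decreasing subsequence starting at i. inc = [1, 2, 3, 3, 3, 4, 4, 5, 4, 4, 3, 2, 4, 4, 5, 4, 5, 2, 2], dec = [1, 2, 7, 5, 4, 6, 5, 6, 5, 4, 3, 2, 2, 2, 3, 2, 2, 1, 1].
max_i inc[i]+dec[i]−1 = 10, with one witness 2, 6, 16, 22, 27, 19, 16, 13, 6, 5.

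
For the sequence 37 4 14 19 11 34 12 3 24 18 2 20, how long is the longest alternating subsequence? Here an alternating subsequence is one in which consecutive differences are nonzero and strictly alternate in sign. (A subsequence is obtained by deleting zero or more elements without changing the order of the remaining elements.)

A longest alternating subsequence is 37, 4, 14, 11, 34, 12, 24, 18, 20 (positions 1,2,3,5,6,7,9,10,12); its 8 consecutive differences strictly alternate in sign, and length 9 is optimal.

9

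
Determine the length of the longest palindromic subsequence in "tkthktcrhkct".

Using dp[i][j] = 2 + dp[i+1][j−1] if the ends match, else max(dp[i+1][j], dp[i][j−1]):
dp[1][12] = 7. A witness is tkhrhkt at positions 1,2,4,8,9,10,12.

7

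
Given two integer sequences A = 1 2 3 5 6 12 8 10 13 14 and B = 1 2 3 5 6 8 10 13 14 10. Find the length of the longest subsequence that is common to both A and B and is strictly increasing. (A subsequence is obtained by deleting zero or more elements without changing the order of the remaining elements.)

9

For each value that appears in both, track the longest common increasing run ending there.
The best achievable length is 9; one witness is 1, 2, 3, 5, 6, 8, 10, 13, 14 (A-positions 1,2,3,4,5,7,8,9,10, B-positions 1,2,3,4,5,6,7,8,9).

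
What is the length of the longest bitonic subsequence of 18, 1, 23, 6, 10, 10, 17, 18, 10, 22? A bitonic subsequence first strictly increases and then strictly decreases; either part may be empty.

One longest bitonic subsequence is 1, 6, 10, 17, 18, 10 (positions 2,4,5,7,8,9): it rises to 18 then falls. Length 6 is optimal.

6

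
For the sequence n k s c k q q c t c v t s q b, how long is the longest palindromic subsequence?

Using dp[i][j] = 2 + dp[i+1][j−1] if the ends match, else max(dp[i+1][j], dp[i][j−1]):
dp[1][15] = 6. A witness is scqqcs at positions 3,4,6,7,10,13.

6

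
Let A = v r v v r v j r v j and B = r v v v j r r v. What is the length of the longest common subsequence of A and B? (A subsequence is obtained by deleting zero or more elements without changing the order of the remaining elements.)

A longest common subsequence is rvvvjrv (length 7); the LCS DP confirms no longer common subsequence exists.

7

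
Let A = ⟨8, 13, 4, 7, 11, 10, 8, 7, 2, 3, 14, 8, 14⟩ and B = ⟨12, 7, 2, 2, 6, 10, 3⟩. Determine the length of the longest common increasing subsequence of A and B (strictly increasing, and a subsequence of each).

For each value that appears in both, track the longest common increasing run ending there.
The best achievable length is 2; one witness is 7, 10 (A-positions 4,6, B-positions 2,6).

2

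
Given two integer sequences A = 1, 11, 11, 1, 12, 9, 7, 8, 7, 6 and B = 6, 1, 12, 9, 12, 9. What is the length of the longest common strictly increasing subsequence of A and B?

A longest common strictly increasing subsequence is 1, 12 (length 2); it appears in order in both A and B, and no longer such subsequence exists.

2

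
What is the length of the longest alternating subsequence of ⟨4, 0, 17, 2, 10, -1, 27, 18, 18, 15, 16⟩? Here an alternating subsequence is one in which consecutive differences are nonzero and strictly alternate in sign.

9

A longest alternating subsequence is 4, 0, 17, 2, 10, -1, 27, 15, 16 (positions 1,2,3,4,5,6,7,10,11); its 8 consecutive differences strictly alternate in sign, and length 9 is optimal.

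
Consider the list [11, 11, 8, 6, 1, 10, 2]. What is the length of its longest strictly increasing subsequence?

Let dp[i] be the longest increasing subsequence ending at position i. Then dp = [1, 1, 1, 1, 1, 2, 2].
The maximum is 2; one witness is 8, 10 at positions 3,6.

2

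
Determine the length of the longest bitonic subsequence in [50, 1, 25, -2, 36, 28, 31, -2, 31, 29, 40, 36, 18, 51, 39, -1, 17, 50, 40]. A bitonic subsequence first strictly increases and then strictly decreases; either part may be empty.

8

Let inc[i] be the LIS ending at i and dec[i] the longest strictly decreasing subsequence starting at i. inc = [1, 1, 2, 1, 3, 3, 4, 1, 4, 4, 5, 5, 2, 6, 6, 2, 3, 7, 7], dec = [6, 2, 3, 1, 5, 3, 4, 1, 4, 3, 4, 3, 2, 3, 2, 1, 1, 2, 1].
max_i inc[i]+dec[i]−1 = 8, with one witness 1, 25, 28, 31, 40, 36, 18, 17.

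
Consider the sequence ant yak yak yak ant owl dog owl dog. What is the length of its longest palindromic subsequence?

One longest palindromic subsequence is ant yak yak yak ant (positions 1,2,3,4,5); it reads the same forward and backward, and the interval DP gives dp[1][9] = 5.

5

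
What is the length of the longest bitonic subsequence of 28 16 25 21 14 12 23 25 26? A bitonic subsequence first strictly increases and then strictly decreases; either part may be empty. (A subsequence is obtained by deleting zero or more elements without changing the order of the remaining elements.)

Let inc[i] be the LIS ending at i and dec[i] the longest strictly decreasing subsequence starting at i. inc = [1, 1, 2, 2, 1, 1, 3, 4, 5], dec = [5, 3, 4, 3, 2, 1, 1, 1, 1].
max_i inc[i]+dec[i]−1 = 5, with one witness 28, 25, 21, 14, 12.

5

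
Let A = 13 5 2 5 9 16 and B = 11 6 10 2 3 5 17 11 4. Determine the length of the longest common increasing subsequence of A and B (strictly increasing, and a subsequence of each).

2

A longest common strictly increasing subsequence is 2, 5 (length 2); it appears in order in both A and B, and no longer such subsequence exists.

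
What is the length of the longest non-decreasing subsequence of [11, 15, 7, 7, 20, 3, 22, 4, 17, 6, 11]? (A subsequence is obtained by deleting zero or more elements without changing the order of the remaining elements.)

4

Let dp[i] be the longest non-decreasing subsequence ending at position i. Then dp = [1, 2, 1, 2, 3, 1, 4, 2, 3, 3, 4].
The maximum is 4; one witness is 11, 15, 20, 22 at positions 1,2,5,7.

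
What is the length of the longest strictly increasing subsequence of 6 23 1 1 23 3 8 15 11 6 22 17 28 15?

Let dp[i] be the longest increasing subsequence ending at position i. Then dp = [1, 2, 1, 1, 2, 2, 3, 4, 4, 3, 5, 5, 6, 5].
The maximum is 6; one witness is 1, 3, 8, 15, 22, 28 at positions 3,6,7,8,11,13.

6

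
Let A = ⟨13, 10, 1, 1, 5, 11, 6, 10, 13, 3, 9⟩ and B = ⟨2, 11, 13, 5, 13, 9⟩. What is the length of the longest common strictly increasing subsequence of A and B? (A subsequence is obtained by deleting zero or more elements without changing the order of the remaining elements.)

2

A longest common strictly increasing subsequence is 11, 13 (length 2); it appears in order in both A and B, and no longer such subsequence exists.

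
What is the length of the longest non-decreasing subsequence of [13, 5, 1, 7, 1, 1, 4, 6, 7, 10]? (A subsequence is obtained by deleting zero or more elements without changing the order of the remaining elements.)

One longest non-decreasing subsequence is 1, 1, 1, 4, 6, 7, 10 (positions 3,5,6,7,8,9,10), of length 7; no longer one exists.

7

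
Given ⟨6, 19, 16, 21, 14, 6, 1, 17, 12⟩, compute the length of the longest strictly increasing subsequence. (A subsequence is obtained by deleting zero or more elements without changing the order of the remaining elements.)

3

Scanning left to right, the best length ending at each element is: 6→1, 19→2, 16→2, 21→3, 14→2, 6→1, 1→1, 17→3, 12→2.
So the longest increasing subsequence has length 3, e.g. 6, 19, 21.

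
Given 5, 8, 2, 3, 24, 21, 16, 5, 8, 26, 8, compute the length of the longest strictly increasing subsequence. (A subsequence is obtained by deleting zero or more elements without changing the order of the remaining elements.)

5

Let dp[i] be the longest increasing subsequence ending at position i. Then dp = [1, 2, 1, 2, 3, 3, 3, 3, 4, 5, 4].
The maximum is 5; one witness is 2, 3, 5, 8, 26 at positions 3,4,8,9,10.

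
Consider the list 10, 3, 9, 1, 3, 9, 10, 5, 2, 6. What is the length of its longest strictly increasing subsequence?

4

Scanning left to right, the best length ending at each element is: 10→1, 3→1, 9→2, 1→1, 3→2, 9→3, 10→4, 5→3, 2→2, 6→4.
So the longest increasing subsequence has length 4, e.g. 1, 3, 9, 10.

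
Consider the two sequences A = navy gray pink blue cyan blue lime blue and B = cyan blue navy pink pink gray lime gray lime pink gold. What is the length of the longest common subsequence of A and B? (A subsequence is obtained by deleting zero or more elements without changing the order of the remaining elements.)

3

A longest common subsequence is navy, gray, pink (length 3); the LCS DP confirms no longer common subsequence exists.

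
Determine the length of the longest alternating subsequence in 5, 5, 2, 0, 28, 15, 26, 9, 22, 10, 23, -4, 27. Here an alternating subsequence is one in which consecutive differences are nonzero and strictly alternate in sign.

11

Track the best alternating length ending on an up-step vs a down-step at each position: up/down = 1/1, 1/1, 1/2, 1/2, 3/1, 3/4, 5/4, 3/6, 7/6, 7/8, 9/6, 1/10, 11/4.
The maximum over both is 11; one such subsequence is 5, 2, 28, 15, 26, 9, 22, 10, 23, -4, 27.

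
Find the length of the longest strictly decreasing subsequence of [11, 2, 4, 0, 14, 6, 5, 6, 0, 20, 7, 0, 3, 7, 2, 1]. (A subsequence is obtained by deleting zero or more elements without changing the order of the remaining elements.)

Scanning left to right, the best length ending at each element is: 11→1, 2→2, 4→2, 0→3, 14→1, 6→2, 5→3, 6→2, 0→4, 20→1, 7→2, 0→4, 3→4, 7→2, 2→5, 1→6.
So the longest decreasing subsequence has length 6, e.g. 11, 6, 5, 3, 2, 1.

6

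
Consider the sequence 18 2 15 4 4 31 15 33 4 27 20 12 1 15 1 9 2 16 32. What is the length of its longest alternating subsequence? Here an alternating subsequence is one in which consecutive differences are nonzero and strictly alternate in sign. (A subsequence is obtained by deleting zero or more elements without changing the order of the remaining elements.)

Track the best alternating length ending on an up-step vs a down-step at each position: up/down = 1/1, 1/2, 3/2, 3/4, 3/4, 5/1, 5/6, 7/1, 3/8, 9/8, 9/10, 9/10, 1/10, 11/10, 1/12, 13/12, 13/14, 15/10, 15/8.
The maximum over both is 15; one such subsequence is 18, 2, 15, 4, 31, 15, 33, 4, 27, 12, 15, 1, 9, 2, 16.

15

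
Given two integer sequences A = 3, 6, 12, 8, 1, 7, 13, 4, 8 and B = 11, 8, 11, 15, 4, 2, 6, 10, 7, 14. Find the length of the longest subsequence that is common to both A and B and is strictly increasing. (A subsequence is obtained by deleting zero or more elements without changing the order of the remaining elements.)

2

A longest common strictly increasing subsequence is 6, 7 (length 2); it appears in order in both A and B, and no longer such subsequence exists.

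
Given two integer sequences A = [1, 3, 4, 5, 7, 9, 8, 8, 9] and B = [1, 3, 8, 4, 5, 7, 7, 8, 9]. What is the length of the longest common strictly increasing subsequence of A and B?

7

For each value that appears in both, track the longest common increasing run ending there.
The best achievable length is 7; one witness is 1, 3, 4, 5, 7, 8, 9 (A-positions 1,2,3,4,5,7,9, B-positions 1,2,4,5,6,8,9).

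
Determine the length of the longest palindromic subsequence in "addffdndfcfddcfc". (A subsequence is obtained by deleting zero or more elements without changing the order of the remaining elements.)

Using dp[i][j] = 2 + dp[i+1][j−1] if the ends match, else max(dp[i+1][j], dp[i][j−1]):
dp[1][16] = 11. A witness is ddffdndffdd at positions 2,3,4,5,6,7,8,9,11,12,13.

11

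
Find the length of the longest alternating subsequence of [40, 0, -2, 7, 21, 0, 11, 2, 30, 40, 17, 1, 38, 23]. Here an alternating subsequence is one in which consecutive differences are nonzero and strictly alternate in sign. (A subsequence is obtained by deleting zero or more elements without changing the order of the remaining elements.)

10

Track the best alternating length ending on an up-step vs a down-step at each position: up/down = 1/1, 1/2, 1/2, 3/2, 3/2, 3/4, 5/4, 5/6, 7/2, 7/1, 7/8, 5/8, 9/8, 9/10.
The maximum over both is 10; one such subsequence is 40, 0, 7, 0, 11, 2, 30, 17, 38, 23.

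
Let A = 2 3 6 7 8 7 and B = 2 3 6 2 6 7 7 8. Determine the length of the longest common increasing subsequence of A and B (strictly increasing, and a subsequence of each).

5

For each value that appears in both, track the longest common increasing run ending there.
The best achievable length is 5; one witness is 2, 3, 6, 7, 8 (A-positions 1,2,3,4,5, B-positions 1,2,3,6,8).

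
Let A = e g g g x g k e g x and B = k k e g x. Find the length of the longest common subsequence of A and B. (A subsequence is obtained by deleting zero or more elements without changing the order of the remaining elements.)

Backtracking the LCS table gives one alignment: k (A7,B2) → e (A8,B3) → g (A9,B4) → x (A10,B5).
So the longest common subsequence has length 4.

4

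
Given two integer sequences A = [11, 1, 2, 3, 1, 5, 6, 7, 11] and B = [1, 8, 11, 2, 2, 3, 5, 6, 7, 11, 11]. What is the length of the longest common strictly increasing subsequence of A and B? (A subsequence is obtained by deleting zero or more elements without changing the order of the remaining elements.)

7

For each value that appears in both, track the longest common increasing run ending there.
The best achievable length is 7; one witness is 1, 2, 3, 5, 6, 7, 11 (A-positions 2,3,4,6,7,8,9, B-positions 1,4,6,7,8,9,10).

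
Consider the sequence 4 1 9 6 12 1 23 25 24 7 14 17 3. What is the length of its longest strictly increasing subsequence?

One longest increasing subsequence is 4, 9, 12, 23, 25 (positions 1,3,5,7,8), of length 5; no longer one exists.

5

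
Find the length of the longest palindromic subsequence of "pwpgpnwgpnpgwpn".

11

Using dp[i][j] = 2 + dp[i+1][j−1] if the ends match, else max(dp[i+1][j], dp[i][j−1]):
dp[1][15] = 11. A witness is pwgpnpnpgwp at positions 1,2,4,5,6,9,10,11,12,13,14.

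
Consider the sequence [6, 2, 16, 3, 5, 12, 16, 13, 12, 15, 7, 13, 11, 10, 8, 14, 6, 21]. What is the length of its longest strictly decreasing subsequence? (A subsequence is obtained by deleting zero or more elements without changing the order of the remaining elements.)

7

Let dp[i] be the longest decreasing subsequence ending at position i. Then dp = [1, 2, 1, 2, 2, 2, 1, 2, 3, 2, 4, 3, 4, 5, 6, 3, 7, 1].
The maximum is 7; one witness is 16, 13, 12, 11, 10, 8, 6 at positions 3,8,9,13,14,15,17.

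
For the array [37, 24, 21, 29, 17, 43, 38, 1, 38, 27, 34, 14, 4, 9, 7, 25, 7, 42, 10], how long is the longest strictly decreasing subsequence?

7

One longest decreasing subsequence is 37, 24, 21, 17, 14, 9, 7 (positions 1,2,3,5,12,14,15), of length 7; no longer one exists.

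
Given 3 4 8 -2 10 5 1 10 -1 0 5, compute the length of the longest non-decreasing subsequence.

5

One longest non-decreasing subsequence is 3, 4, 8, 10, 10 (positions 1,2,3,5,8), of length 5; no longer one exists.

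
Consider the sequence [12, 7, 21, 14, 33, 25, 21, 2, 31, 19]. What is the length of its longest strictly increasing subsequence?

Let dp[i] be the longest increasing subsequence ending at position i. Then dp = [1, 1, 2, 2, 3, 3, 3, 1, 4, 3].
The maximum is 4; one witness is 12, 21, 25, 31 at positions 1,3,6,9.

4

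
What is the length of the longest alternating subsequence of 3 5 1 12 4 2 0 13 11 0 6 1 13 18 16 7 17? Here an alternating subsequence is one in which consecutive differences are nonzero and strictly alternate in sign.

A longest alternating subsequence is 3, 5, 1, 12, 4, 13, 0, 6, 1, 18, 16, 17 (positions 1,2,3,4,5,8,10,11,12,14,15,17); its 11 consecutive differences strictly alternate in sign, and length 12 is optimal.

12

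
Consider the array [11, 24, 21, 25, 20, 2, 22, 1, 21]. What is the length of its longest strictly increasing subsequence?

Scanning left to right, the best length ending at each element is: 11→1, 24→2, 21→2, 25→3, 20→2, 2→1, 22→3, 1→1, 21→3.
So the longest increasing subsequence has length 3, e.g. 11, 24, 25.

3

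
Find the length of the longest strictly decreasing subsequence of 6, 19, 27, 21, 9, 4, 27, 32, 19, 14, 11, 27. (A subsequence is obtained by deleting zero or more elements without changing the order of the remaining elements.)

5

Let dp[i] be the longest decreasing subsequence ending at position i. Then dp = [1, 1, 1, 2, 3, 4, 1, 1, 3, 4, 5, 2].
The maximum is 5; one witness is 27, 21, 19, 14, 11 at positions 3,4,9,10,11.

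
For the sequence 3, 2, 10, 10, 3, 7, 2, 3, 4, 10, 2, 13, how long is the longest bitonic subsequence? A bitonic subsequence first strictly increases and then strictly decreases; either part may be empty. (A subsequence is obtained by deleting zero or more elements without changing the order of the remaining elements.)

One longest bitonic subsequence is 3, 10, 7, 4, 2 (positions 1,3,6,9,11): it rises to 10 then falls. Length 5 is optimal.

5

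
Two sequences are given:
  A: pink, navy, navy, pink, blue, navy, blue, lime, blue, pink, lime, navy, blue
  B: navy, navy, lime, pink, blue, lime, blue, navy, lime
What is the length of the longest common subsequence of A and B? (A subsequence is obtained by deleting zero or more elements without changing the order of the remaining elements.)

7

Backtracking the LCS table gives one alignment: navy (A2,B1) → navy (A3,B2) → pink (A4,B4) → blue (A7,B5) → lime (A8,B6) → blue (A9,B7) → lime (A11,B9).
So the longest common subsequence has length 7.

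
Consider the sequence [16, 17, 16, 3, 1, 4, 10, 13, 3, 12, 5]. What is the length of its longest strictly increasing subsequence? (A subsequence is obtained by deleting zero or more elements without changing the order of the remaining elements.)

Let dp[i] be the longest increasing subsequence ending at position i. Then dp = [1, 2, 1, 1, 1, 2, 3, 4, 2, 4, 3].
The maximum is 4; one witness is 3, 4, 10, 13 at positions 4,6,7,8.

4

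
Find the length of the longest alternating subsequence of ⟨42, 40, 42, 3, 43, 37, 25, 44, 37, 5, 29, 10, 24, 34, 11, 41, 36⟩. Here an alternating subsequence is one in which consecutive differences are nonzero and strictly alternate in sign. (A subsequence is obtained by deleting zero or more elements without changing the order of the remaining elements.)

A longest alternating subsequence is 42, 40, 42, 3, 43, 37, 44, 5, 29, 10, 24, 11, 41, 36 (positions 1,2,3,4,5,6,8,10,11,12,13,15,16,17); its 13 consecutive differences strictly alternate in sign, and length 14 is optimal.

14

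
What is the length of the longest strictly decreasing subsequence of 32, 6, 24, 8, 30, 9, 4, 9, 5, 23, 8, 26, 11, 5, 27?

5

One longest decreasing subsequence is 32, 24, 9, 8, 5 (positions 1,3,6,11,14), of length 5; no longer one exists.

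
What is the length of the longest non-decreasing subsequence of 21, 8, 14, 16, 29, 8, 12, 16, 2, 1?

Let dp[i] be the longest non-decreasing subsequence ending at position i. Then dp = [1, 1, 2, 3, 4, 2, 3, 4, 1, 1].
The maximum is 4; one witness is 8, 14, 16, 29 at positions 2,3,4,5.

4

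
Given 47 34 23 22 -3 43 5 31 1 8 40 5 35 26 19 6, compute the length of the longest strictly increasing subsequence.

One longest increasing subsequence is -3, 5, 31, 40 (positions 5,7,8,11), of length 4; no longer one exists.

4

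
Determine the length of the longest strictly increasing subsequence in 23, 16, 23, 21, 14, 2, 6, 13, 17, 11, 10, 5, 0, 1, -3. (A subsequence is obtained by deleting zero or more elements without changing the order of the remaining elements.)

4

Let dp[i] be the longest increasing subsequence ending at position i. Then dp = [1, 1, 2, 2, 1, 1, 2, 3, 4, 3, 3, 2, 1, 2, 1].
The maximum is 4; one witness is 2, 6, 13, 17 at positions 6,7,8,9.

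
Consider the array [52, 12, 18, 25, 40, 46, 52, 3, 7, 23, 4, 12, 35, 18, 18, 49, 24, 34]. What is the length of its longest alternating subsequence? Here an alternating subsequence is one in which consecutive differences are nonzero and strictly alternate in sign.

Track the best alternating length ending on an up-step vs a down-step at each position: up/down = 1/1, 1/2, 3/2, 3/2, 3/2, 3/2, 3/1, 1/4, 5/4, 5/4, 5/6, 7/6, 7/4, 7/8, 7/8, 9/4, 9/10, 11/10.
The maximum over both is 11; one such subsequence is 52, 12, 18, 3, 7, 4, 35, 18, 49, 24, 34.

11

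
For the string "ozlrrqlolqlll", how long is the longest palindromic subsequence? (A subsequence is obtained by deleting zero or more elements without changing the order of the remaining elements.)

7

One longest palindromic subsequence is lllqlll (positions 3,7,9,10,11,12,13); it reads the same forward and backward, and the interval DP gives dp[1][13] = 7.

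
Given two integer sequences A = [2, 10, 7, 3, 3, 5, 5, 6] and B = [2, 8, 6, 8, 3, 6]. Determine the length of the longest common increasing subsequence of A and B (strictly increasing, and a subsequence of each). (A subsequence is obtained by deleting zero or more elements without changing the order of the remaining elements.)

3

A longest common strictly increasing subsequence is 2, 3, 6 (length 3); it appears in order in both A and B, and no longer such subsequence exists.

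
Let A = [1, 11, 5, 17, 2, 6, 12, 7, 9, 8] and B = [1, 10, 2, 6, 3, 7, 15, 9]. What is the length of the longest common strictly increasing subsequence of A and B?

5

A longest common strictly increasing subsequence is 1, 2, 6, 7, 9 (length 5); it appears in order in both A and B, and no longer such subsequence exists.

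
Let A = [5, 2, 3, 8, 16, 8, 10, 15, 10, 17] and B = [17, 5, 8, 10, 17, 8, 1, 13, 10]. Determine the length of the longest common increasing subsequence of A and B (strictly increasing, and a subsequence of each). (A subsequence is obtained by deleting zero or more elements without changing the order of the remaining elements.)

4

For each value that appears in both, track the longest common increasing run ending there.
The best achievable length is 4; one witness is 5, 8, 10, 17 (A-positions 1,4,7,10, B-positions 2,3,4,5).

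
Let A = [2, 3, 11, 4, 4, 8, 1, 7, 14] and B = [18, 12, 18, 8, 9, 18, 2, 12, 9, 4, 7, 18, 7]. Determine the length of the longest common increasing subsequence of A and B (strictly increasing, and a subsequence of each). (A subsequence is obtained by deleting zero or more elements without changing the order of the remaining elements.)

3

For each value that appears in both, track the longest common increasing run ending there.
The best achievable length is 3; one witness is 2, 4, 7 (A-positions 1,4,8, B-positions 7,10,11).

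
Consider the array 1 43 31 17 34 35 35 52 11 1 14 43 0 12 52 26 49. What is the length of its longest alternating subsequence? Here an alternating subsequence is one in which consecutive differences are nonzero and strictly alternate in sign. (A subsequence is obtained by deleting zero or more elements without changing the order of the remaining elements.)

10

Track the best alternating length ending on an up-step vs a down-step at each position: up/down = 1/1, 2/1, 2/3, 2/3, 4/3, 4/3, 4/3, 4/1, 2/5, 1/5, 6/5, 6/5, 1/7, 8/7, 8/1, 8/9, 10/9.
The maximum over both is 10; one such subsequence is 1, 43, 31, 34, 11, 14, 0, 52, 26, 49.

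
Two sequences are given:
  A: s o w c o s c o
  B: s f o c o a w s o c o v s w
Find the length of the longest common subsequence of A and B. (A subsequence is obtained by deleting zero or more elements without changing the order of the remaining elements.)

7

Backtracking the LCS table gives one alignment: s (A1,B1) → o (A2,B3) → c (A4,B4) → o (A5,B5) → s (A6,B8) → c (A7,B10) → o (A8,B11).
So the longest common subsequence has length 7.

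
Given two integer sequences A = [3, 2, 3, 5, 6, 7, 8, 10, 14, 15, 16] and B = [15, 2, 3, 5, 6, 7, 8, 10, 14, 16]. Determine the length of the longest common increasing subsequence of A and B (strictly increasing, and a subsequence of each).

For each value that appears in both, track the longest common increasing run ending there.
The best achievable length is 9; one witness is 2, 3, 5, 6, 7, 8, 10, 14, 16 (A-positions 2,3,4,5,6,7,8,9,11, B-positions 2,3,4,5,6,7,8,9,10).

9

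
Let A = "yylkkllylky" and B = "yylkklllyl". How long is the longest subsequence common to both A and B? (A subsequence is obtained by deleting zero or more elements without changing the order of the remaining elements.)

Backtracking the LCS table gives one alignment: y (A1,B1) → y (A2,B2) → l (A3,B3) → k (A4,B4) → k (A5,B5) → l (A6,B7) → l (A7,B8) → y (A8,B9) → l (A9,B10).
So the longest common subsequence has length 9.

9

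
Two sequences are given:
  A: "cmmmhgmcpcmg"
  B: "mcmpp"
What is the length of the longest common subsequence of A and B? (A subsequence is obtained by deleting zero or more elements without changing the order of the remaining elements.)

3

A longest common subsequence is cmp (length 3); the LCS DP confirms no longer common subsequence exists.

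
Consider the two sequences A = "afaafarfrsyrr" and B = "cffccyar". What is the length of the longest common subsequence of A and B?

4

Backtracking the LCS table gives one alignment: f (A2,B2) → f (A5,B3) → a (A6,B7) → r (A13,B8).
So the longest common subsequence has length 4.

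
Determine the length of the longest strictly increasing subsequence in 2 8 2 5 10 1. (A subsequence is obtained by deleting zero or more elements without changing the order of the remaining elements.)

3

One longest increasing subsequence is 2, 8, 10 (positions 1,2,5), of length 3; no longer one exists.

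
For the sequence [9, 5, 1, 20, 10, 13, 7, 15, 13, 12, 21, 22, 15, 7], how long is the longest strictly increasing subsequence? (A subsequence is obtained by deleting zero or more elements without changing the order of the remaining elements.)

6

Scanning left to right, the best length ending at each element is: 9→1, 5→1, 1→1, 20→2, 10→2, 13→3, 7→2, 15→4, 13→3, 12→3, 21→5, 22→6, 15→4, 7→2.
So the longest increasing subsequence has length 6, e.g. 9, 10, 13, 15, 21, 22.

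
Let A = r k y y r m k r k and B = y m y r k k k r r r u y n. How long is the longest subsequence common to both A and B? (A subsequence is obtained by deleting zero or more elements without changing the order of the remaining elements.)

5

Backtracking the LCS table gives one alignment: y (A3,B1) → y (A4,B3) → r (A5,B4) → k (A7,B7) → r (A8,B10).
So the longest common subsequence has length 5.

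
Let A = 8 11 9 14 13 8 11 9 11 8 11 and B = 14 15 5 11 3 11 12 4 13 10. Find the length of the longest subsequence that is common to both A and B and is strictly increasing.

For each value that appears in both, track the longest common increasing run ending there.
The best achievable length is 2; one witness is 11, 13 (A-positions 2,5, B-positions 4,9).

2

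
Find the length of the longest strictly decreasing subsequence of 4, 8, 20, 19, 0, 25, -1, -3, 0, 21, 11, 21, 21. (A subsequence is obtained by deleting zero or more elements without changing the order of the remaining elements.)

5

Let dp[i] be the longest decreasing subsequence ending at position i. Then dp = [1, 1, 1, 2, 3, 1, 4, 5, 3, 2, 3, 2, 2].
The maximum is 5; one witness is 20, 19, 0, -1, -3 at positions 3,4,5,7,8.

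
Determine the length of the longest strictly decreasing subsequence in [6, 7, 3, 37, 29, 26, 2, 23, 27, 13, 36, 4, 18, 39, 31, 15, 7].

Scanning left to right, the best length ending at each element is: 6→1, 7→1, 3→2, 37→1, 29→2, 26→3, 2→4, 23→4, 27→3, 13→5, 36→2, 4→6, 18→5, 39→1, 31→3, 15→6, 7→7.
So the longest decreasing subsequence has length 7, e.g. 37, 29, 26, 23, 18, 15, 7.

7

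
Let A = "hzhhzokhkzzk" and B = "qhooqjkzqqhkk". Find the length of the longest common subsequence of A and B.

A longest common subsequence is hokhkk (length 6); the LCS DP confirms no longer common subsequence exists.

6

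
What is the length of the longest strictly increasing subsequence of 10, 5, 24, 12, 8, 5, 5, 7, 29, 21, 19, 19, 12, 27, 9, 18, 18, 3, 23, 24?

6

Scanning left to right, the best length ending at each element is: 10→1, 5→1, 24→2, 12→2, 8→2, 5→1, 5→1, 7→2, 29→3, 21→3, 19→3, 19→3, 12→3, 27→4, 9→3, 18→4, 18→4, 3→1, 23→5, 24→6.
So the longest increasing subsequence has length 6, e.g. 5, 8, 12, 18, 23, 24.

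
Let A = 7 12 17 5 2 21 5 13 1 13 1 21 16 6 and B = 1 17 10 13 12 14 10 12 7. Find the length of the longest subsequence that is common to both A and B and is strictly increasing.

For each value that appears in both, track the longest common increasing run ending there.
The best achievable length is 2; one witness is 1, 13 (A-positions 9,10, B-positions 1,4).

2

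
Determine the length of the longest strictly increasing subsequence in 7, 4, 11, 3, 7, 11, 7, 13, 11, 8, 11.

4

Scanning left to right, the best length ending at each element is: 7→1, 4→1, 11→2, 3→1, 7→2, 11→3, 7→2, 13→4, 11→3, 8→3, 11→4.
So the longest increasing subsequence has length 4, e.g. 4, 7, 11, 13.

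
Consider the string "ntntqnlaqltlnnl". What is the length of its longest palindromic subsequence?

One longest palindromic subsequence is nntlqltnn (positions 1,3,4,7,9,10,11,13,14); it reads the same forward and backward, and the interval DP gives dp[1][15] = 9.

9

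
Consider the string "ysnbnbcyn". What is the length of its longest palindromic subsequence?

Using dp[i][j] = 2 + dp[i+1][j−1] if the ends match, else max(dp[i+1][j], dp[i][j−1]):
dp[1][9] = 5. A witness is nbnbn at positions 3,4,5,6,9.

5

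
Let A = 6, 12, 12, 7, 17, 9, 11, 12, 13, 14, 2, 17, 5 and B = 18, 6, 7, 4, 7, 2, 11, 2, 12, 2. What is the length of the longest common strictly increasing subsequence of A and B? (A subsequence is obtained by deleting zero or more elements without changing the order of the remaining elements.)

4

A longest common strictly increasing subsequence is 6, 7, 11, 12 (length 4); it appears in order in both A and B, and no longer such subsequence exists.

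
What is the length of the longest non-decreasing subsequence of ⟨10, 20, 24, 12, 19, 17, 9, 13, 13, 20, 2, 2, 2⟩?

5

Scanning left to right, the best length ending at each element is: 10→1, 20→2, 24→3, 12→2, 19→3, 17→3, 9→1, 13→3, 13→4, 20→5, 2→1, 2→2, 2→3.
So the longest non-decreasing subsequence has length 5, e.g. 10, 12, 13, 13, 20.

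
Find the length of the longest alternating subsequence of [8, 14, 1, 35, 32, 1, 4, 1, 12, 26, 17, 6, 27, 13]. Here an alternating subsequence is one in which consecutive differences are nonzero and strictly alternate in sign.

11

Track the best alternating length ending on an up-step vs a down-step at each position: up/down = 1/1, 2/1, 1/3, 4/1, 4/5, 1/5, 6/5, 1/7, 8/5, 8/5, 8/9, 8/9, 10/5, 10/11.
The maximum over both is 11; one such subsequence is 8, 14, 1, 35, 1, 4, 1, 26, 17, 27, 13.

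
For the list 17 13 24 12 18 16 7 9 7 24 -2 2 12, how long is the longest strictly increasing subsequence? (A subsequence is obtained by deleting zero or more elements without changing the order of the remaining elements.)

Let dp[i] be the longest increasing subsequence ending at position i. Then dp = [1, 1, 2, 1, 2, 2, 1, 2, 1, 3, 1, 2, 3].
The maximum is 3; one witness is 17, 18, 24 at positions 1,5,10.

3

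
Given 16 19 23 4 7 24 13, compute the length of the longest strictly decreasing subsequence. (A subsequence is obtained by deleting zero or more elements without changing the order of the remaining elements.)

Scanning left to right, the best length ending at each element is: 16→1, 19→1, 23→1, 4→2, 7→2, 24→1, 13→2.
So the longest decreasing subsequence has length 2, e.g. 16, 4.

2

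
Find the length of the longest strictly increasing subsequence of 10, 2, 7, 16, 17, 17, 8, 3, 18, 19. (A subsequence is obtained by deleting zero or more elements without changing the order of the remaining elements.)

6

One longest increasing subsequence is 2, 7, 16, 17, 18, 19 (positions 2,3,4,5,9,10), of length 6; no longer one exists.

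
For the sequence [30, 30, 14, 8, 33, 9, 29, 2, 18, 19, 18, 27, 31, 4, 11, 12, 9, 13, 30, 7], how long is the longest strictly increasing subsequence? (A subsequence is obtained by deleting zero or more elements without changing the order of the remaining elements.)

6

Scanning left to right, the best length ending at each element is: 30→1, 30→1, 14→1, 8→1, 33→2, 9→2, 29→3, 2→1, 18→3, 19→4, 18→3, 27→5, 31→6, 4→2, 11→3, 12→4, 9→3, 13→5, 30→6, 7→3.
So the longest increasing subsequence has length 6, e.g. 8, 9, 18, 19, 27, 31.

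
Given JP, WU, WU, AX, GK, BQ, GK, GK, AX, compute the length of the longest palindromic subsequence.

5

Using dp[i][j] = 2 + dp[i+1][j−1] if the ends match, else max(dp[i+1][j], dp[i][j−1]):
dp[1][9] = 5. A witness is AX GK GK GK AX at positions 4,5,7,8,9.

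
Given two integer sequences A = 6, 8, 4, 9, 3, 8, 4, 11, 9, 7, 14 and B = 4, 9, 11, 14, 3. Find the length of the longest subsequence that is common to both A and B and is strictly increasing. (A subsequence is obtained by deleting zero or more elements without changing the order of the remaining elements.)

A longest common strictly increasing subsequence is 4, 9, 11, 14 (length 4); it appears in order in both A and B, and no longer such subsequence exists.

4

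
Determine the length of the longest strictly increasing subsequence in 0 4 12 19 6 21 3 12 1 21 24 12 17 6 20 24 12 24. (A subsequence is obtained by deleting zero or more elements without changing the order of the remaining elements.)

Let dp[i] be the longest increasing subsequence ending at position i. Then dp = [1, 2, 3, 4, 3, 5, 2, 4, 2, 5, 6, 4, 5, 3, 6, 7, 4, 7].
The maximum is 7; one witness is 0, 4, 6, 12, 17, 20, 24 at positions 1,2,5,8,13,15,16.

7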